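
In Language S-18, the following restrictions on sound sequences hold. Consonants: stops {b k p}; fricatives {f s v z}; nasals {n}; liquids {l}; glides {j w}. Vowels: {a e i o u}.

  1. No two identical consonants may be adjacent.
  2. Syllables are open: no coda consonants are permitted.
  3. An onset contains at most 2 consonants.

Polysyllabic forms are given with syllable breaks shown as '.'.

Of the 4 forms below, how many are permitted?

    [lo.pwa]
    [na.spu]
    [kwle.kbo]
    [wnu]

3

[lo.pwa] — σ1 onset /l/, coda /∅/ ok; σ2 onset /pw/ (2C), coda /∅/ ok → permitted
[na.spu] — σ1 onset /n/, coda /∅/ ok; σ2 onset /sp/ (2C), coda /∅/ ok → permitted
[kwle.kbo] — violates constraint 3: syllable 1 onset /kwl/ has 3 consonants (> 2) → not permitted
[wnu] — σ1 onset /wn/ (2C), coda /∅/ ok → permitted
Permitted: [lo.pwa], [na.spu], [wnu] → 3.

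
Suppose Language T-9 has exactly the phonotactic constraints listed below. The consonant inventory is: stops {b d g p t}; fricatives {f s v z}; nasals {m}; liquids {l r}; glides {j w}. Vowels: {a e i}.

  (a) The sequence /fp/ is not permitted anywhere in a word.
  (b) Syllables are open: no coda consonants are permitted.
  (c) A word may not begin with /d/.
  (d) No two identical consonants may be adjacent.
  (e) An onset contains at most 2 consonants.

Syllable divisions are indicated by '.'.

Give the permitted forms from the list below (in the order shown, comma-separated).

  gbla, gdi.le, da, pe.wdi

gbla — violates constraint (e): syllable 1 onset /gbl/ has 3 consonants (> 2) → not permitted
gdi.le — σ1 onset /gd/ (2C), coda /∅/ ok; σ2 onset /l/, coda /∅/ ok → permitted
da — violates constraint (c): word begins with /d/ → not permitted
pe.wdi — σ1 onset /p/, coda /∅/ ok; σ2 onset /wd/ (2C), coda /∅/ ok → permitted

gdi.le, pe.wdi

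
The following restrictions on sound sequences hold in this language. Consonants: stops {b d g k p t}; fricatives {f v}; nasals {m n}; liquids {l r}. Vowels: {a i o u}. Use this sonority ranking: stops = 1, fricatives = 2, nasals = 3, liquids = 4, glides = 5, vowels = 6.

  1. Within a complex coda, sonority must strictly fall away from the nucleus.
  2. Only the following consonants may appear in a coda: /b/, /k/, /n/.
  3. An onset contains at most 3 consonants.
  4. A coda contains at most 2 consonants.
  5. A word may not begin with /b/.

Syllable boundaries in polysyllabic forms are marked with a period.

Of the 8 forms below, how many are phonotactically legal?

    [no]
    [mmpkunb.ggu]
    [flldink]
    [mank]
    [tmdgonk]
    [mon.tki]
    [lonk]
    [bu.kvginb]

[no] — σ1 onset /n/, coda /∅/ ok → phonotactically legal
[mmpkunb.ggu] — violates constraint 3: syllable 1 onset /mmpk/ has 4 consonants (> 3) → phonotactically illegal
[flldink] — violates constraint 3: syllable 1 onset /flld/ has 4 consonants (> 3) → phonotactically illegal
[mank] — σ1 onset /m/, coda /nk/ (3→1 falls) ok → phonotactically legal
[tmdgonk] — violates constraint 3: syllable 1 onset /tmdg/ has 4 consonants (> 3) → phonotactically illegal
[mon.tki] — σ1 onset /m/, coda /n/ ok; σ2 onset /tk/ (2C), coda /∅/ ok → phonotactically legal
[lonk] — σ1 onset /l/, coda /nk/ (3→1 falls) ok → phonotactically legal
[bu.kvginb] — violates constraint 5: word begins with /b/ → phonotactically illegal
Phonotactically legal: [no], [mank], [mon.tki], [lonk] → 4.

4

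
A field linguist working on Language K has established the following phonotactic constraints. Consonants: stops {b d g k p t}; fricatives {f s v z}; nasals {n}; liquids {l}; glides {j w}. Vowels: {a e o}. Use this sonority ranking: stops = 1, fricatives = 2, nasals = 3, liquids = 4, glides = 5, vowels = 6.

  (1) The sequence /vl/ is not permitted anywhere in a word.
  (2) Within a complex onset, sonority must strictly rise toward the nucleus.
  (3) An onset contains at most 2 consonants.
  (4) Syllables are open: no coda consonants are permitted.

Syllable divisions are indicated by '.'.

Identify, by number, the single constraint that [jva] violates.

2

[jva]: syllable 1 onset /jv/: /j/ (glide, 5) → /v/ (fricative, 2) does not rise.
This is a violation of constraint 2: "Within a complex onset, sonority must strictly rise toward the nucleus."
The remaining constraints (1, 3, 4) are satisfied.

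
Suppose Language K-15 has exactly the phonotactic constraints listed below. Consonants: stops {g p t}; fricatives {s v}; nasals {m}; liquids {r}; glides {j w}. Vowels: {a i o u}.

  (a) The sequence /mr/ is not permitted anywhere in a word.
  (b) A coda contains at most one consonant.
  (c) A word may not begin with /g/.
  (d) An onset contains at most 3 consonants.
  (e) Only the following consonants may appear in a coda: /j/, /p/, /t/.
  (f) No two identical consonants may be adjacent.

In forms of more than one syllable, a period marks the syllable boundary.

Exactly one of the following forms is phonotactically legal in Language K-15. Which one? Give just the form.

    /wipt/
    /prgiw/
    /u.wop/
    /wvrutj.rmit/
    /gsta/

/u.wop/

/wipt/ — violates constraint (b): syllable 1 coda /pt/ has 2 consonants (> 1) → phonotactically illegal
/prgiw/ — violates constraint (e): syllable 1 coda contains /w/, which is not a licensed coda consonant → phonotactically illegal
/u.wop/ — σ1 onset /∅/, coda /∅/ ok; σ2 onset /w/, coda /p/ ok → phonotactically legal
/wvrutj.rmit/ — violates constraint (b): syllable 1 coda /tj/ has 2 consonants (> 1) → phonotactically illegal
/gsta/ — violates constraint (c): word begins with /g/ → phonotactically illegal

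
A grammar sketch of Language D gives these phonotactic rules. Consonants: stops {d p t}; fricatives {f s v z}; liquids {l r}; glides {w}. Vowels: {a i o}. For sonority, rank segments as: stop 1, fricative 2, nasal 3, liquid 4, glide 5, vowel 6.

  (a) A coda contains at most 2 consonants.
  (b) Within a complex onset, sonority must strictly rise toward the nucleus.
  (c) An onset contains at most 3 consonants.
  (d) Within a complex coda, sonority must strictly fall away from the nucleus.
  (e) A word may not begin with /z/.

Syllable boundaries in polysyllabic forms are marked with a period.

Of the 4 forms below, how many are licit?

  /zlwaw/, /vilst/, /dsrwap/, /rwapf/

0

/zlwaw/ — violates constraint (e): word begins with /z/ → illicit
/vilst/ — violates constraint (a): syllable 1 coda /lst/ has 3 consonants (> 2) → illicit
/dsrwap/ — violates constraint (c): syllable 1 onset /dsrw/ has 4 consonants (> 3) → illicit
/rwapf/ — violates constraint (d): syllable 1 coda /pf/: /p/ (stop, 1) → /f/ (fricative, 2) does not fall → illicit
No form is licit → 0.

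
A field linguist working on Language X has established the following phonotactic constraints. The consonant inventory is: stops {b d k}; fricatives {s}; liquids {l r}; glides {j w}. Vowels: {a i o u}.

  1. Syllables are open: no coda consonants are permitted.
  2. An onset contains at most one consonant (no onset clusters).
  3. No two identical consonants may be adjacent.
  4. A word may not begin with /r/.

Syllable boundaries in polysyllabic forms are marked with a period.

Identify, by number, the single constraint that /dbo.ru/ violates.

/dbo.ru/: syllable 1 onset /db/ has 2 consonants (> 1).
This is a violation of constraint 2: "An onset contains at most one consonant (no onset clusters)."
The remaining constraints (1, 3, 4) are satisfied.

2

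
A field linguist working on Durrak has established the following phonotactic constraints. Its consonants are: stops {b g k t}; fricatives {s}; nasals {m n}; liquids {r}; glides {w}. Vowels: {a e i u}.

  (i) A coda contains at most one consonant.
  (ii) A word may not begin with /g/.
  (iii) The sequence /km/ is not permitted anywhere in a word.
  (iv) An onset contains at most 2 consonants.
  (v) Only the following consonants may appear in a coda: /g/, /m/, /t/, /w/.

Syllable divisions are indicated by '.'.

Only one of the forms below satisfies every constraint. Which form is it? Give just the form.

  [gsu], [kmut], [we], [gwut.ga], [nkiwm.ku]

[gsu] — violates constraint (ii): word begins with /g/ → phonotactically illegal
[kmut] — violates constraint (iii): contains banned sequence /km/ → phonotactically illegal
[we] — σ1 onset /w/, coda /∅/ ok → phonotactically legal
[gwut.ga] — violates constraint (ii): word begins with /g/ → phonotactically illegal
[nkiwm.ku] — violates constraint (i): syllable 1 coda /wm/ has 2 consonants (> 1) → phonotactically illegal

[we]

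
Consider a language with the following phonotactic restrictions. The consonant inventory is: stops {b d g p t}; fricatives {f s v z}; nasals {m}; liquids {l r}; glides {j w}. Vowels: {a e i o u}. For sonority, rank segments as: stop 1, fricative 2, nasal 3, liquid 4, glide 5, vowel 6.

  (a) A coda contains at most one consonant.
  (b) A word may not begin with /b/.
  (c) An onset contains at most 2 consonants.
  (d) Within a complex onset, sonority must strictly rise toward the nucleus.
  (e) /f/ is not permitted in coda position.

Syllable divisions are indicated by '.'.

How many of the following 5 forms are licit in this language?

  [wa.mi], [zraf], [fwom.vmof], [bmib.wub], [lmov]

[wa.mi] — σ1 onset /w/, coda /∅/ ok; σ2 onset /m/, coda /∅/ ok → licit
[zraf] — violates constraint (e): syllable 1 coda contains /f/ → illicit
[fwom.vmof] — violates constraint (e): syllable 2 coda contains /f/ → illicit
[bmib.wub] — violates constraint (b): word begins with /b/ → illicit
[lmov] — violates constraint (d): syllable 1 onset /lm/: /l/ (liquid, 4) → /m/ (nasal, 3) does not rise → illicit
Licit: [wa.mi] → 1.

1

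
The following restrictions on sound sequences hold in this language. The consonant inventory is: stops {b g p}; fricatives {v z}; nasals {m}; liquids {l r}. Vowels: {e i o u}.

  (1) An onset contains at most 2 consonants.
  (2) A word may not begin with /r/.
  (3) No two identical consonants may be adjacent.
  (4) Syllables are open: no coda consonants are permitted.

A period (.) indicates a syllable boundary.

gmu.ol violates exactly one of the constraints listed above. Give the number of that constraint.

gmu.ol: syllable 2 coda /l/ has 1 consonant (> 0).
This is a violation of constraint 4: "Syllables are open: no coda consonants are permitted."
The remaining constraints (1, 2, 3) are satisfied.

4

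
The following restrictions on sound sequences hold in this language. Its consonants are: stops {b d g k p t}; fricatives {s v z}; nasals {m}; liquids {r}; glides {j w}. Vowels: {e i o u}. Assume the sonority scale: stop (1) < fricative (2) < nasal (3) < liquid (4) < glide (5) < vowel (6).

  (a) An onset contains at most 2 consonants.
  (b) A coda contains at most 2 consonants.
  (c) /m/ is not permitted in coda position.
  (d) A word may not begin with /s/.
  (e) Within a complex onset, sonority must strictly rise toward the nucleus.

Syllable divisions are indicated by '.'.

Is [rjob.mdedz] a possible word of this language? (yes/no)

[rjob.mdedz] — violates constraint (e): syllable 2 onset /md/: /m/ (nasal, 3) → /d/ (stop, 1) does not rise → phonotactically illegal

no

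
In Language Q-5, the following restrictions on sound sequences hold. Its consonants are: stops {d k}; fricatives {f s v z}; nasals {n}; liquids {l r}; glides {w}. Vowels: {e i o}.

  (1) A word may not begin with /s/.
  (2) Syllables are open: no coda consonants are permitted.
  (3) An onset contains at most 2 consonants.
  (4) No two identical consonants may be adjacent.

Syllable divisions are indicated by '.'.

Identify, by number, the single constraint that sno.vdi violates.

1

sno.vdi: word begins with /s/.
This is a violation of constraint 1: "A word may not begin with /s/."
The remaining constraints (2, 3, 4) are satisfied.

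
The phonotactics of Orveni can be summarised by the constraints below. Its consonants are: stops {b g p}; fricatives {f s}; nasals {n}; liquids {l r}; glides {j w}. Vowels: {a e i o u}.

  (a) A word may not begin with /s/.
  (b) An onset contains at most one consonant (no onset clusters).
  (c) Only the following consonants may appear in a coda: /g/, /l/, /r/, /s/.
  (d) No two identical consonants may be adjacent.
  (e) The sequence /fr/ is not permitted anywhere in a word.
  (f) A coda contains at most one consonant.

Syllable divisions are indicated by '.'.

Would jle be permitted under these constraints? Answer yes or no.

jle — violates constraint (b): syllable 1 onset /jl/ has 2 consonants (> 1) → not permitted

no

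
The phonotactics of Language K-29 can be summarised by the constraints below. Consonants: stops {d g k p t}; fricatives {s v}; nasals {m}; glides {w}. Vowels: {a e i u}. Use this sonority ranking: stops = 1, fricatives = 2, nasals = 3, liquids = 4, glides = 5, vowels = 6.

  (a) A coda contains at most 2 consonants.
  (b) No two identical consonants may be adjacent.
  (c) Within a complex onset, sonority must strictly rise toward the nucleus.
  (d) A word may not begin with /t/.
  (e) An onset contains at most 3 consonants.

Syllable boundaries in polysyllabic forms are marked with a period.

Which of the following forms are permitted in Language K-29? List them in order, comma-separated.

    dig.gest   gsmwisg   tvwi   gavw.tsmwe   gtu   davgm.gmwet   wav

wav

dig.gest — violates constraint (b): adjacent identical consonants /gg/ → not permitted
gsmwisg — violates constraint (e): syllable 1 onset /gsmw/ has 4 consonants (> 3) → not permitted
tvwi — violates constraint (d): word begins with /t/ → not permitted
gavw.tsmwe — violates constraint (e): syllable 2 onset /tsmw/ has 4 consonants (> 3) → not permitted
gtu — violates constraint (c): syllable 1 onset /gt/: /g/ (stop, 1) → /t/ (stop, 1) does not rise → not permitted
davgm.gmwet — violates constraint (a): syllable 1 coda /vgm/ has 3 consonants (> 2) → not permitted
wav — σ1 onset /w/, coda /v/ ok → permitted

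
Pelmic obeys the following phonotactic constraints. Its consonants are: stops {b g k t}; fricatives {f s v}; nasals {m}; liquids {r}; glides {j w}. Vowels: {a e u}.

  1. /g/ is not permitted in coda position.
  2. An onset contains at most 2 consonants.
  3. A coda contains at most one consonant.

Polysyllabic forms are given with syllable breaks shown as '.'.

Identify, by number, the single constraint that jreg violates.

jreg: syllable 1 coda contains /g/.
This is a violation of constraint 1: "/g/ is not permitted in coda position."
The remaining constraints (2, 3) are satisfied.

1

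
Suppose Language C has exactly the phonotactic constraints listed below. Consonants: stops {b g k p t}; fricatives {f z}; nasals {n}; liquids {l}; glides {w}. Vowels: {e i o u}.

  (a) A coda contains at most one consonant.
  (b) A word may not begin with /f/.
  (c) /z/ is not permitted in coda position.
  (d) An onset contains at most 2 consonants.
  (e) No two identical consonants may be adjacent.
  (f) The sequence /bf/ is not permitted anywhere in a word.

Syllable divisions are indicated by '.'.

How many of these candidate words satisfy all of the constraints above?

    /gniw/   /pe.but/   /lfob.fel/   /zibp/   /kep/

3

/gniw/ — σ1 onset /gn/ (2C), coda /w/ ok → licit
/pe.but/ — σ1 onset /p/, coda /∅/ ok; σ2 onset /b/, coda /t/ ok → licit
/lfob.fel/ — violates constraint (f): contains banned sequence /bf/ → illicit
/zibp/ — violates constraint (a): syllable 1 coda /bp/ has 2 consonants (> 1) → illicit
/kep/ — σ1 onset /k/, coda /p/ ok → licit
Licit: /gniw/, /pe.but/, /kep/ → 3.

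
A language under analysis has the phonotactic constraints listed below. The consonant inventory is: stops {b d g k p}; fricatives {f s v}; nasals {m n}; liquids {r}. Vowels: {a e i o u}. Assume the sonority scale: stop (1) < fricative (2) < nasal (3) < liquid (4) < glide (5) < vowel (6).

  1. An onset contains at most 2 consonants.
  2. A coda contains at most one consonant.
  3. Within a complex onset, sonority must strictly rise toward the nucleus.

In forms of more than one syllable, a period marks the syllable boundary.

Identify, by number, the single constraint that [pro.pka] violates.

[pro.pka]: syllable 2 onset /pk/: /p/ (stop, 1) → /k/ (stop, 1) does not rise.
This is a violation of constraint 3: "Within a complex onset, sonority must strictly rise toward the nucleus."
The remaining constraints (1, 2) are satisfied.

3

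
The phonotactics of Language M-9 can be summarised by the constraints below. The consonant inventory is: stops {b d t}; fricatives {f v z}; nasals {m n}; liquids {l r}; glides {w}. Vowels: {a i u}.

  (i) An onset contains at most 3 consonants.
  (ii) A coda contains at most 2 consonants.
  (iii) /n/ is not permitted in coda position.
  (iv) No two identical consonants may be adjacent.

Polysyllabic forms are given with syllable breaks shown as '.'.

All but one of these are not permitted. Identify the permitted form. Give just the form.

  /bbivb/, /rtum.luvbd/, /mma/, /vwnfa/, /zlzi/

/zlzi/

/bbivb/ — violates constraint (iv): adjacent identical consonants /bb/ → not permitted
/rtum.luvbd/ — violates constraint (ii): syllable 2 coda /vbd/ has 3 consonants (> 2) → not permitted
/mma/ — violates constraint (iv): adjacent identical consonants /mm/ → not permitted
/vwnfa/ — violates constraint (i): syllable 1 onset /vwnf/ has 4 consonants (> 3) → not permitted
/zlzi/ — σ1 onset /zlz/ (3C), coda /∅/ ok → permitted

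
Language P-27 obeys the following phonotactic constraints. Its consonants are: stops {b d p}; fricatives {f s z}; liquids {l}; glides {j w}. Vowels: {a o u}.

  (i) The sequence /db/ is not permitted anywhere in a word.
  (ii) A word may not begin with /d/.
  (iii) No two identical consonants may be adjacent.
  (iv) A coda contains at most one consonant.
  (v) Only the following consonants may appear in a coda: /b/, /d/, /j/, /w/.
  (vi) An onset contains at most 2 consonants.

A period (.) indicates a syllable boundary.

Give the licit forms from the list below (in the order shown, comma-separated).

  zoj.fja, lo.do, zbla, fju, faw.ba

zoj.fja — σ1 onset /z/, coda /j/ ok; σ2 onset /fj/ (2C), coda /∅/ ok → licit
lo.do — σ1 onset /l/, coda /∅/ ok; σ2 onset /d/, coda /∅/ ok → licit
zbla — violates constraint (vi): syllable 1 onset /zbl/ has 3 consonants (> 2) → illicit
fju — σ1 onset /fj/ (2C), coda /∅/ ok → licit
faw.ba — σ1 onset /f/, coda /w/ ok; σ2 onset /b/, coda /∅/ ok → licit

zoj.fja, lo.do, fju, faw.ba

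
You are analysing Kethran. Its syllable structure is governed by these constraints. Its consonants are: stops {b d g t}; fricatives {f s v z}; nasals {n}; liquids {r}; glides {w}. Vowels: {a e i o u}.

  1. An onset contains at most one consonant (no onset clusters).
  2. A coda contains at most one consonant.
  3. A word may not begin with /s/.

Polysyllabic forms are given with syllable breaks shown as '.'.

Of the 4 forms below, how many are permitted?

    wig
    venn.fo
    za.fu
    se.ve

wig — σ1 onset /w/, coda /g/ ok → permitted
venn.fo — violates constraint 2: syllable 1 coda /nn/ has 2 consonants (> 1) → not permitted
za.fu — σ1 onset /z/, coda /∅/ ok; σ2 onset /f/, coda /∅/ ok → permitted
se.ve — violates constraint 3: word begins with /s/ → not permitted
Permitted: wig, za.fu → 2.

2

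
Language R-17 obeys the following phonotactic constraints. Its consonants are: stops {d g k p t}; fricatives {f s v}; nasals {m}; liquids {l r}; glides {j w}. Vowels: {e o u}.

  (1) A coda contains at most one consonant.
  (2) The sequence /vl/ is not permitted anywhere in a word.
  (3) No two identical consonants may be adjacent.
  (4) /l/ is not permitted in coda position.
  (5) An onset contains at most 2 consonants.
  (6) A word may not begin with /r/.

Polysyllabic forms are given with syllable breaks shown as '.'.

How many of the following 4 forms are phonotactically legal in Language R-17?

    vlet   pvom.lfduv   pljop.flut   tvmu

0

vlet — violates constraint 2: contains banned sequence /vl/ → phonotactically illegal
pvom.lfduv — violates constraint 5: syllable 2 onset /lfd/ has 3 consonants (> 2) → phonotactically illegal
pljop.flut — violates constraint 5: syllable 1 onset /plj/ has 3 consonants (> 2) → phonotactically illegal
tvmu — violates constraint 5: syllable 1 onset /tvm/ has 3 consonants (> 2) → phonotactically illegal
No form is phonotactically legal → 0.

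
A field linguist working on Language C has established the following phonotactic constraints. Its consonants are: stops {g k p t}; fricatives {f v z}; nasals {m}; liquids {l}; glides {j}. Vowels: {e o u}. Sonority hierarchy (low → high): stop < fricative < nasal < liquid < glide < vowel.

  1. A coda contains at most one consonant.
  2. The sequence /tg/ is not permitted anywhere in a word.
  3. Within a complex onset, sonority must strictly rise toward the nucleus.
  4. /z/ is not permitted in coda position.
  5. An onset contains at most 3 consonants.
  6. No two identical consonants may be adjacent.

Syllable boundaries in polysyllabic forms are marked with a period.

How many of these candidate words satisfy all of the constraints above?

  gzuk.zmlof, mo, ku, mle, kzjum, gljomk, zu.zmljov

gzuk.zmlof — σ1 onset /gz/ (1→2 rises), coda /k/ ok; σ2 onset /zml/ (2→3→4 rises), coda /f/ ok → licit
mo — σ1 onset /m/, coda /∅/ ok → licit
ku — σ1 onset /k/, coda /∅/ ok → licit
mle — σ1 onset /ml/ (3→4 rises), coda /∅/ ok → licit
kzjum — σ1 onset /kzj/ (1→2→5 rises), coda /m/ ok → licit
gljomk — violates constraint 1: syllable 1 coda /mk/ has 2 consonants (> 1) → illicit
zu.zmljov — violates constraint 5: syllable 2 onset /zmlj/ has 4 consonants (> 3) → illicit
Licit: gzuk.zmlof, mo, ku, mle, kzjum → 5.

5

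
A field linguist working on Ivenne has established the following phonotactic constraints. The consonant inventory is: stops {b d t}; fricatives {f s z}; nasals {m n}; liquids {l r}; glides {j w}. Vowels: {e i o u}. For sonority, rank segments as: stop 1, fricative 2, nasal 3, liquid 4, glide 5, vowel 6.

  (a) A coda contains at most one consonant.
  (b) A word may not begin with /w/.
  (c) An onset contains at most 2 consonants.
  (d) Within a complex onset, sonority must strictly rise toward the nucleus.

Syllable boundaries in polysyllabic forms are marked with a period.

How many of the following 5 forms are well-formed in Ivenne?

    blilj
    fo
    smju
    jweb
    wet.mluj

1

blilj — violates constraint (a): syllable 1 coda /lj/ has 2 consonants (> 1) → ill-formed
fo — σ1 onset /f/, coda /∅/ ok → well-formed
smju — violates constraint (c): syllable 1 onset /smj/ has 3 consonants (> 2) → ill-formed
jweb — violates constraint (d): syllable 1 onset /jw/: /j/ (glide, 5) → /w/ (glide, 5) does not rise → ill-formed
wet.mluj — violates constraint (b): word begins with /w/ → ill-formed
Well-formed: fo → 1.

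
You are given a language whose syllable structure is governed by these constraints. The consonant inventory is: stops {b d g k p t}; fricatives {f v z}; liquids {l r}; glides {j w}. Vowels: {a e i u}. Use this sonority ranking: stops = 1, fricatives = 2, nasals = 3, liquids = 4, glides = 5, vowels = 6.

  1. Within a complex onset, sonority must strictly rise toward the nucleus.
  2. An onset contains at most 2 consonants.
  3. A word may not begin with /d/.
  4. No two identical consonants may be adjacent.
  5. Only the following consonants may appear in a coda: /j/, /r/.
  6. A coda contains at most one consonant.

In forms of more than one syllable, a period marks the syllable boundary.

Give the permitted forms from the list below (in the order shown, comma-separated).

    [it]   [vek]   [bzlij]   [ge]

[it] — violates constraint 5: syllable 1 coda contains /t/, which is not a licensed coda consonant → not permitted
[vek] — violates constraint 5: syllable 1 coda contains /k/, which is not a licensed coda consonant → not permitted
[bzlij] — violates constraint 2: syllable 1 onset /bzl/ has 3 consonants (> 2) → not permitted
[ge] — σ1 onset /g/, coda /∅/ ok → permitted

[ge]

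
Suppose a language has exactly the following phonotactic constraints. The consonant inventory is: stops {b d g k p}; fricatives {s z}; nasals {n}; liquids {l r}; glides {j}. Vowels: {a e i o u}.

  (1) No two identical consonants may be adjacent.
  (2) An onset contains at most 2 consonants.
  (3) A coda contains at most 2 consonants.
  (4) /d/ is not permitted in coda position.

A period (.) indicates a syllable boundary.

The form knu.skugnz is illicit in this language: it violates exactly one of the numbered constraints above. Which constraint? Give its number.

3

knu.skugnz: syllable 2 coda /gnz/ has 3 consonants (> 2).
This is a violation of constraint 3: "A coda contains at most 2 consonants."
The remaining constraints (1, 2, 4) are satisfied.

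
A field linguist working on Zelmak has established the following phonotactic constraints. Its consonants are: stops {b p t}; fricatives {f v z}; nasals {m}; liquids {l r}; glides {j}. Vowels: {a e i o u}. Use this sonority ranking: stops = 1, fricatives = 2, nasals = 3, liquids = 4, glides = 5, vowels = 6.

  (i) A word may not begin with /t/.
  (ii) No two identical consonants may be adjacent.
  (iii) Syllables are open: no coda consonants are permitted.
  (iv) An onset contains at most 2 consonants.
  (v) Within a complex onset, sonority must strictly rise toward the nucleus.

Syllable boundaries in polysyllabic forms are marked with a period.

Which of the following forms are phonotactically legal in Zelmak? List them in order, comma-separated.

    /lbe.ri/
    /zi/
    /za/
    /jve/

/zi/, /za/

/lbe.ri/ — violates constraint (v): syllable 1 onset /lb/: /l/ (liquid, 4) → /b/ (stop, 1) does not rise → phonotactically illegal
/zi/ — σ1 onset /z/, coda /∅/ ok → phonotactically legal
/za/ — σ1 onset /z/, coda /∅/ ok → phonotactically legal
/jve/ — violates constraint (v): syllable 1 onset /jv/: /j/ (glide, 5) → /v/ (fricative, 2) does not rise → phonotactically illegal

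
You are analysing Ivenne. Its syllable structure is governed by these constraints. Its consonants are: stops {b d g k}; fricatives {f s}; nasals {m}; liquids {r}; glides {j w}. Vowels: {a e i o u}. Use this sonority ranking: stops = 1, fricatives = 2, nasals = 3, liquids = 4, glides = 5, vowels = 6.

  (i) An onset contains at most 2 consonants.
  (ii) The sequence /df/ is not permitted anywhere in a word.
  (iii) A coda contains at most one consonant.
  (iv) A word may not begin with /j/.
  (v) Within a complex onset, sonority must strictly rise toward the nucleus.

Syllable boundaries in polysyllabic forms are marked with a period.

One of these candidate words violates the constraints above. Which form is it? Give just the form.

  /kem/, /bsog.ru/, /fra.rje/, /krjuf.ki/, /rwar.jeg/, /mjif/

/krjuf.ki/

/kem/ — σ1 onset /k/, coda /m/ ok → well-formed
/bsog.ru/ — σ1 onset /bs/ (1→2 rises), coda /g/ ok; σ2 onset /r/, coda /∅/ ok → well-formed
/fra.rje/ — σ1 onset /fr/ (2→4 rises), coda /∅/ ok; σ2 onset /rj/ (4→5 rises), coda /∅/ ok → well-formed
/krjuf.ki/ — violates constraint (i): syllable 1 onset /krj/ has 3 consonants (> 2) → ill-formed
/rwar.jeg/ — σ1 onset /rw/ (4→5 rises), coda /r/ ok; σ2 onset /j/, coda /g/ ok → well-formed
/mjif/ — σ1 onset /mj/ (3→5 rises), coda /f/ ok → well-formed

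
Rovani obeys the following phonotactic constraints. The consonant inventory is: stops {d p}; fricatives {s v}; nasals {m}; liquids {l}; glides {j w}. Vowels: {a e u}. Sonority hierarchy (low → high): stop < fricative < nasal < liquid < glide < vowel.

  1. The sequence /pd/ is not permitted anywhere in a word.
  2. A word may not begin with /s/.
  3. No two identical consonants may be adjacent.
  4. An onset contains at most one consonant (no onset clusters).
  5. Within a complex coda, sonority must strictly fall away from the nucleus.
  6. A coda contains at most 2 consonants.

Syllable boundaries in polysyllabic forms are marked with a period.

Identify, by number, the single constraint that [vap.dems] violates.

1

[vap.dems]: contains banned sequence /pd/.
This is a violation of constraint 1: "The sequence /pd/ is not permitted anywhere in a word."
The remaining constraints (2, 3, 4, 5, 6) are satisfied.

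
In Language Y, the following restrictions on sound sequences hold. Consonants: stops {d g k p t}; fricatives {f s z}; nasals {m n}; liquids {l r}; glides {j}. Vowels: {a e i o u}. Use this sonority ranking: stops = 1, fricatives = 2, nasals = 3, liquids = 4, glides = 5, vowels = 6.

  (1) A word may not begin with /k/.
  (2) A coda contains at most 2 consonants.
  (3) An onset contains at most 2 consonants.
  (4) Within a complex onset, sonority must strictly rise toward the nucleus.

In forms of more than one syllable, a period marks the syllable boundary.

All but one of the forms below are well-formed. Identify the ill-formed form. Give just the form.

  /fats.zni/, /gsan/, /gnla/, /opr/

/gnla/

/fats.zni/ — σ1 onset /f/, coda /ts/ (2C) ok; σ2 onset /zn/ (2→3 rises), coda /∅/ ok → well-formed
/gsan/ — σ1 onset /gs/ (1→2 rises), coda /n/ ok → well-formed
/gnla/ — violates constraint 3: syllable 1 onset /gnl/ has 3 consonants (> 2) → ill-formed
/opr/ — σ1 onset /∅/, coda /pr/ (2C) ok → well-formed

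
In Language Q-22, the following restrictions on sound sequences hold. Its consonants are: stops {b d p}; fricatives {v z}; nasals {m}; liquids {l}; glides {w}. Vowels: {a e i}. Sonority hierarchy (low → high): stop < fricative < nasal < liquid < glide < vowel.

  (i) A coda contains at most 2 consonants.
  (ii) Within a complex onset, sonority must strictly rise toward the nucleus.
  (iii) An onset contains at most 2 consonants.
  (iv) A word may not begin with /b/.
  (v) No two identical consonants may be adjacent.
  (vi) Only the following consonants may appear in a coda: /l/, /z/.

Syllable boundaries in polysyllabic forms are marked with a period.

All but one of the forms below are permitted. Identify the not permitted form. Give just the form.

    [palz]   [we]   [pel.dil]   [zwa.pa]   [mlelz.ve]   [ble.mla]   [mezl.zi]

[ble.mla]

[palz] — σ1 onset /p/, coda /lz/ (2C) ok → permitted
[we] — σ1 onset /w/, coda /∅/ ok → permitted
[pel.dil] — σ1 onset /p/, coda /l/ ok; σ2 onset /d/, coda /l/ ok → permitted
[zwa.pa] — σ1 onset /zw/ (2→5 rises), coda /∅/ ok; σ2 onset /p/, coda /∅/ ok → permitted
[mlelz.ve] — σ1 onset /ml/ (3→4 rises), coda /lz/ (2C) ok; σ2 onset /v/, coda /∅/ ok → permitted
[ble.mla] — violates constraint (iv): word begins with /b/ → not permitted
[mezl.zi] — σ1 onset /m/, coda /zl/ (2C) ok; σ2 onset /z/, coda /∅/ ok → permitted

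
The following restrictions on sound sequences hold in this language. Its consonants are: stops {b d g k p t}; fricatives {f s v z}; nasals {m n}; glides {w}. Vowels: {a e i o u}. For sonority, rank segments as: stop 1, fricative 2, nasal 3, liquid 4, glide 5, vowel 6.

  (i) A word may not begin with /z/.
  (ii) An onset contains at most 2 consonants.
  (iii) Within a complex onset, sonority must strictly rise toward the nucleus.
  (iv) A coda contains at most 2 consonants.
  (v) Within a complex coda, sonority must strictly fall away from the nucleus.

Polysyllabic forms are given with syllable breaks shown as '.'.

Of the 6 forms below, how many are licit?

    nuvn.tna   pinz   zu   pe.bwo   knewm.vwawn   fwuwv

nuvn.tna — violates constraint (v): syllable 1 coda /vn/: /v/ (fricative, 2) → /n/ (nasal, 3) does not fall → illicit
pinz — σ1 onset /p/, coda /nz/ (3→2 falls) ok → licit
zu — violates constraint (i): word begins with /z/ → illicit
pe.bwo — σ1 onset /p/, coda /∅/ ok; σ2 onset /bw/ (1→5 rises), coda /∅/ ok → licit
knewm.vwawn — σ1 onset /kn/ (1→3 rises), coda /wm/ (5→3 falls) ok; σ2 onset /vw/ (2→5 rises), coda /wn/ (5→3 falls) ok → licit
fwuwv — σ1 onset /fw/ (2→5 rises), coda /wv/ (5→2 falls) ok → licit
Licit: pinz, pe.bwo, knewm.vwawn, fwuwv → 4.

4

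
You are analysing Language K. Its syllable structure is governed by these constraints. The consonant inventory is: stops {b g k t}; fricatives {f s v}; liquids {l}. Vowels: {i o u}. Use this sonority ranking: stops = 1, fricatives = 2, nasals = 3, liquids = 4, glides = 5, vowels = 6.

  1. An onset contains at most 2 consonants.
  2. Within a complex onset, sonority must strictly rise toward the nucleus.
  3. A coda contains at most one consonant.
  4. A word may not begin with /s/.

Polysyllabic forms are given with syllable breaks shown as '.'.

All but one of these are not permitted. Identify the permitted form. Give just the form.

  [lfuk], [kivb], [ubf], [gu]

[lfuk] — violates constraint 2: syllable 1 onset /lf/: /l/ (liquid, 4) → /f/ (fricative, 2) does not rise → not permitted
[kivb] — violates constraint 3: syllable 1 coda /vb/ has 2 consonants (> 1) → not permitted
[ubf] — violates constraint 3: syllable 1 coda /bf/ has 2 consonants (> 1) → not permitted
[gu] — σ1 onset /g/, coda /∅/ ok → permitted

[gu]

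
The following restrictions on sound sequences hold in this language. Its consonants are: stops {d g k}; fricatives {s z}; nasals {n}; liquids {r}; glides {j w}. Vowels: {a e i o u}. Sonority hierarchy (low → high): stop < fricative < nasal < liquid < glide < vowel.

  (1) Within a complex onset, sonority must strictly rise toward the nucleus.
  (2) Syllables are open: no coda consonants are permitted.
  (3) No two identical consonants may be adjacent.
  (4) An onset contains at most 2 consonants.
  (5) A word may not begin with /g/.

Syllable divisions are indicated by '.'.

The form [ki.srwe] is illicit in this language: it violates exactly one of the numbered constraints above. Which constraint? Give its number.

[ki.srwe]: syllable 2 onset /srw/ has 3 consonants (> 2).
This is a violation of constraint 4: "An onset contains at most 2 consonants."
The remaining constraints (1, 2, 3, 5) are satisfied.

4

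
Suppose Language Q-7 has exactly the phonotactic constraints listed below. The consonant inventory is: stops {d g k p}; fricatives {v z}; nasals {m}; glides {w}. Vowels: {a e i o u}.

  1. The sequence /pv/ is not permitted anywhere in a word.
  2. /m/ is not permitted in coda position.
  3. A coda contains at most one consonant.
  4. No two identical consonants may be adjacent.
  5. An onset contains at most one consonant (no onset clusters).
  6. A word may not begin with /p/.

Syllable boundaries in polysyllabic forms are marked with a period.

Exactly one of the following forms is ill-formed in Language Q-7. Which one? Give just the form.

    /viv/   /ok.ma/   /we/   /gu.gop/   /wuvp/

/viv/ — σ1 onset /v/, coda /v/ ok → well-formed
/ok.ma/ — σ1 onset /∅/, coda /k/ ok; σ2 onset /m/, coda /∅/ ok → well-formed
/we/ — σ1 onset /w/, coda /∅/ ok → well-formed
/gu.gop/ — σ1 onset /g/, coda /∅/ ok; σ2 onset /g/, coda /p/ ok → well-formed
/wuvp/ — violates constraint 3: syllable 1 coda /vp/ has 2 consonants (> 1) → ill-formed

/wuvp/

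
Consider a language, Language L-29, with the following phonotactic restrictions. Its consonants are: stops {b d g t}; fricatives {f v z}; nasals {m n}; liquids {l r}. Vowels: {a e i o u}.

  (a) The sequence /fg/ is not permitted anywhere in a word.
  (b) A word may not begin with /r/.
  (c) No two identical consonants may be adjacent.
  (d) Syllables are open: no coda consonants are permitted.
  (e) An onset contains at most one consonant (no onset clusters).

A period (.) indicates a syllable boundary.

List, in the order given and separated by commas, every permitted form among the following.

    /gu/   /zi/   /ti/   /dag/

/gu/, /zi/, /ti/

/gu/ — σ1 onset /g/, coda /∅/ ok → permitted
/zi/ — σ1 onset /z/, coda /∅/ ok → permitted
/ti/ — σ1 onset /t/, coda /∅/ ok → permitted
/dag/ — violates constraint (d): syllable 1 coda /g/ has 1 consonant (> 0) → not permitted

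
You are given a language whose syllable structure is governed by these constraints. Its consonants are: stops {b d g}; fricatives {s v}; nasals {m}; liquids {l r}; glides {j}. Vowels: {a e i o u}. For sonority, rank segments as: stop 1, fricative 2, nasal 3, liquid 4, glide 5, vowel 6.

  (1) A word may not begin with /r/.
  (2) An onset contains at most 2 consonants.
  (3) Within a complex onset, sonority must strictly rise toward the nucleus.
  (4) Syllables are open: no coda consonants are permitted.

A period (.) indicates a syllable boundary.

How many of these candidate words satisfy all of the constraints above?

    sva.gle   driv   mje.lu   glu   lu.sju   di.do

4

sva.gle — violates constraint 3: syllable 1 onset /sv/: /s/ (fricative, 2) → /v/ (fricative, 2) does not rise → phonotactically illegal
driv — violates constraint 4: syllable 1 coda /v/ has 1 consonant (> 0) → phonotactically illegal
mje.lu — σ1 onset /mj/ (3→5 rises), coda /∅/ ok; σ2 onset /l/, coda /∅/ ok → phonotactically legal
glu — σ1 onset /gl/ (1→4 rises), coda /∅/ ok → phonotactically legal
lu.sju — σ1 onset /l/, coda /∅/ ok; σ2 onset /sj/ (2→5 rises), coda /∅/ ok → phonotactically legal
di.do — σ1 onset /d/, coda /∅/ ok; σ2 onset /d/, coda /∅/ ok → phonotactically legal
Phonotactically legal: mje.lu, glu, lu.sju, di.do → 4.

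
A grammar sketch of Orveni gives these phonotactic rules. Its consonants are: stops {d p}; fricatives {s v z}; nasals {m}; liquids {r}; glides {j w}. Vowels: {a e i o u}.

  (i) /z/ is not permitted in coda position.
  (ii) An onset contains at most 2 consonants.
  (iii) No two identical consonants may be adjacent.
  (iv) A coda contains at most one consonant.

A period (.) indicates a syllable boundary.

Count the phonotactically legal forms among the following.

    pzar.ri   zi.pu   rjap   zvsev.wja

pzar.ri — violates constraint (iii): adjacent identical consonants /rr/ → phonotactically illegal
zi.pu — σ1 onset /z/, coda /∅/ ok; σ2 onset /p/, coda /∅/ ok → phonotactically legal
rjap — σ1 onset /rj/ (2C), coda /p/ ok → phonotactically legal
zvsev.wja — violates constraint (ii): syllable 1 onset /zvs/ has 3 consonants (> 2) → phonotactically illegal
Phonotactically legal: zi.pu, rjap → 2.

2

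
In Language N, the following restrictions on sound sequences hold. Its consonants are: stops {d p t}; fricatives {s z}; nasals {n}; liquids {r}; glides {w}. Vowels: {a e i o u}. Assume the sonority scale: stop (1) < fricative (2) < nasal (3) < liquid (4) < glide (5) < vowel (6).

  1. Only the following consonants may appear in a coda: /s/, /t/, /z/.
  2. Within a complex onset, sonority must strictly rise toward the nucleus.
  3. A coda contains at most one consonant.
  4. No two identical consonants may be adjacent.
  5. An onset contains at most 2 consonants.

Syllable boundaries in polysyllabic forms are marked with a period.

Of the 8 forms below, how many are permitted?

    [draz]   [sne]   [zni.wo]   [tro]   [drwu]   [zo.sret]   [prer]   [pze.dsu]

[draz] — σ1 onset /dr/ (1→4 rises), coda /z/ ok → permitted
[sne] — σ1 onset /sn/ (2→3 rises), coda /∅/ ok → permitted
[zni.wo] — σ1 onset /zn/ (2→3 rises), coda /∅/ ok; σ2 onset /w/, coda /∅/ ok → permitted
[tro] — σ1 onset /tr/ (1→4 rises), coda /∅/ ok → permitted
[drwu] — violates constraint 5: syllable 1 onset /drw/ has 3 consonants (> 2) → not permitted
[zo.sret] — σ1 onset /z/, coda /∅/ ok; σ2 onset /sr/ (2→4 rises), coda /t/ ok → permitted
[prer] — violates constraint 1: syllable 1 coda contains /r/, which is not a licensed coda consonant → not permitted
[pze.dsu] — σ1 onset /pz/ (1→2 rises), coda /∅/ ok; σ2 onset /ds/ (1→2 rises), coda /∅/ ok → permitted
Permitted: [draz], [sne], [zni.wo], [tro], [zo.sret], [pze.dsu] → 6.

6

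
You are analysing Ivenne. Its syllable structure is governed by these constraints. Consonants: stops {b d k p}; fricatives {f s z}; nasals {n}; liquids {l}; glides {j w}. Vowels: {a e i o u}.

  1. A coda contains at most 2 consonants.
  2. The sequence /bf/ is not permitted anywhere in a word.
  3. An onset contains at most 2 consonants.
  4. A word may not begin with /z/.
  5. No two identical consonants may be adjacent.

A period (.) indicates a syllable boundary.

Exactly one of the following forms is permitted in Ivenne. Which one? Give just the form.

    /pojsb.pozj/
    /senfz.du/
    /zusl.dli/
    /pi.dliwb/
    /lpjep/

/pi.dliwb/

/pojsb.pozj/ — violates constraint 1: syllable 1 coda /jsb/ has 3 consonants (> 2) → not permitted
/senfz.du/ — violates constraint 1: syllable 1 coda /nfz/ has 3 consonants (> 2) → not permitted
/zusl.dli/ — violates constraint 4: word begins with /z/ → not permitted
/pi.dliwb/ — σ1 onset /p/, coda /∅/ ok; σ2 onset /dl/ (2C), coda /wb/ (2C) ok → permitted
/lpjep/ — violates constraint 3: syllable 1 onset /lpj/ has 3 consonants (> 2) → not permitted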